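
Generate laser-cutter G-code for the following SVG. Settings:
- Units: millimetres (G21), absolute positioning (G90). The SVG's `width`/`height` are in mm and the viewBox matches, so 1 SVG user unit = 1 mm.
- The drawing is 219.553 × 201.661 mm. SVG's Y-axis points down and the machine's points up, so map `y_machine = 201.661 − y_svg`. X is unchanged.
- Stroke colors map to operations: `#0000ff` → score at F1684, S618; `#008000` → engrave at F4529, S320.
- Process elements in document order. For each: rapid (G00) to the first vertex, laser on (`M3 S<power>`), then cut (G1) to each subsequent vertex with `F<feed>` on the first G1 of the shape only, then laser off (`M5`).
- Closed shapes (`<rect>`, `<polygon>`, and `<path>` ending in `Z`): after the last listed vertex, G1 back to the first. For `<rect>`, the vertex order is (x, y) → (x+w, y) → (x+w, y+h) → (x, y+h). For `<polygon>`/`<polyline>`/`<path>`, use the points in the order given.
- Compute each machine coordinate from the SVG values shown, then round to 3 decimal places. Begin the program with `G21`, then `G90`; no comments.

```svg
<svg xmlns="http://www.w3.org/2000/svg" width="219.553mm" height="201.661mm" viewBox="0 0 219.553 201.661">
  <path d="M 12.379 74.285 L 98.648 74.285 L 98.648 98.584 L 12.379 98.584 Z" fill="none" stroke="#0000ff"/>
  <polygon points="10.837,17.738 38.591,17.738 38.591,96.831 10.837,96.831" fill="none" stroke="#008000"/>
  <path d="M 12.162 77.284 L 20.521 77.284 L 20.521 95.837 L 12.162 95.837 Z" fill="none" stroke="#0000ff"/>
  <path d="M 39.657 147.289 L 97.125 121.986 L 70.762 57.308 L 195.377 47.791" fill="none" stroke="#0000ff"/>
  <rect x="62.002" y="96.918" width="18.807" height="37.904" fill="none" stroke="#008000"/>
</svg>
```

G21
G90
G00 X12.379 Y127.376
M3 S618
G1 X98.648 Y127.376 F1684
G1 X98.648 Y103.077
G1 X12.379 Y103.077
G1 X12.379 Y127.376
M5
G00 X10.837 Y183.923
M3 S320
G1 X38.591 Y183.923 F4529
G1 X38.591 Y104.830
G1 X10.837 Y104.830
G1 X10.837 Y183.923
M5
G00 X12.162 Y124.377
M3 S618
G1 X20.521 Y124.377 F1684
G1 X20.521 Y105.824
G1 X12.162 Y105.824
G1 X12.162 Y124.377
M5
G00 X39.657 Y54.372
M3 S618
G1 X97.125 Y79.675 F1684
G1 X70.762 Y144.353
G1 X195.377 Y153.870
M5
G00 X62.002 Y104.743
M3 S320
G1 X80.809 Y104.743 F4529
G1 X80.809 Y66.839
G1 X62.002 Y66.839
G1 X62.002 Y104.743
M5

Since the viewBox matches the mm dimensions, user units are millimetres directly. The only transform is the Y-flip y_m = 201.661 − y_svg.

Shape 1 is a rectangle drawn with `<path>`. Its stroke #0000ff means score at S618, F1684. After flipping Y the toolpath is (12.379,127.376) → (98.648,127.376) → (98.648,103.077) → (12.379,103.077) → (12.379,127.376), returning to the start.

Shape 2 is a rectangle drawn with `<polygon>`. Its stroke #008000 means engrave at S320, F4529. After flipping Y the toolpath is (10.837,183.923) → (38.591,183.923) → (38.591,104.830) → (10.837,104.830) → (10.837,183.923), returning to the start.

Shape 3 is a rectangle drawn with `<path>`. Its stroke #0000ff means score at S618, F1684. After flipping Y the toolpath is (12.162,124.377) → (20.521,124.377) → (20.521,105.824) → (12.162,105.824) → (12.162,124.377), returning to the start.

Shape 4 is a open polyline drawn with `<path>`. Its stroke #0000ff means score at S618, F1684. After flipping Y the toolpath is (39.657,54.372) → (97.125,79.675) → (70.762,144.353) → (195.377,153.870).

Shape 5 is a rectangle drawn with `<rect>`. Its stroke #008000 means engrave at S320, F4529. After flipping Y the toolpath is (62.002,104.743) → (80.809,104.743) → (80.809,66.839) → (62.002,66.839) → (62.002,104.743), returning to the start.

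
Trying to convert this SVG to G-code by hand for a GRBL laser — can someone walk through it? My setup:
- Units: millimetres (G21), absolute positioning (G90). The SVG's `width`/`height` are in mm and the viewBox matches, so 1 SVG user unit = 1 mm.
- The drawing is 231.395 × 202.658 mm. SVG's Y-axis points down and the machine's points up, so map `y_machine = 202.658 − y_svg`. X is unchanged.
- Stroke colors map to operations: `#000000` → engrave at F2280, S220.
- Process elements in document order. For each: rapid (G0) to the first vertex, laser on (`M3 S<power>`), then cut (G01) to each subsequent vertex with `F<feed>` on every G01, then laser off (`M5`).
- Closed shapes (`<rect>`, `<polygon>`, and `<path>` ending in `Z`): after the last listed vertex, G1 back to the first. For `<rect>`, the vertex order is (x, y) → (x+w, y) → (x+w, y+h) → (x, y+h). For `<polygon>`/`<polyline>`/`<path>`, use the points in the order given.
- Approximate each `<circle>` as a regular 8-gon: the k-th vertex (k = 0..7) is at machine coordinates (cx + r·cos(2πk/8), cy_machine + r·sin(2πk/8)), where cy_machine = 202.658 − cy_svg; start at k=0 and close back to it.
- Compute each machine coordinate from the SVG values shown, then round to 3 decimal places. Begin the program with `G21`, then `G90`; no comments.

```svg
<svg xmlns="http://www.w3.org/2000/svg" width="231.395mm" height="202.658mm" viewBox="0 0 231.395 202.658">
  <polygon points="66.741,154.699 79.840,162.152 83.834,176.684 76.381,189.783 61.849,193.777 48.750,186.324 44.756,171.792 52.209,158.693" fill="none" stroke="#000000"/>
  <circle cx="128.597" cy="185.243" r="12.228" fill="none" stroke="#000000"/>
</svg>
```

viewBox `0 0 231.395 202.658` with mm width/height → 1 unit = 1 mm. Flip: y_m = 202.658 − y_svg.

**Shape 1** — `<polygon>` regular polygon, stroke `#000000` → engrave (S220, F2280). Machine vertices: (66.741,47.959) → (79.840,40.506) → (83.834,25.974) → (76.381,12.875) → (61.849,8.881) → (48.750,16.334) → (44.756,30.866) → (52.209,43.965) → (66.741,47.959). Closed: final G1 returns to the first vertex.

**Shape 2** — `<circle>` circle, stroke `#000000` → engrave (S220, F2280). Machine vertices: (140.825,17.415) → (137.244,26.062) → (128.597,29.643) → (119.950,26.062) → (116.369,17.415) → (119.950,8.768) → (128.597,5.187) → (137.244,8.768) → (140.825,17.415). Closed: final G1 returns to the first vertex.

G21
G90
G0 X66.741 Y47.959
M3 S220
G01 X79.840 Y40.506 F2280
G01 X83.834 Y25.974 F2280
G01 X76.381 Y12.875 F2280
G01 X61.849 Y8.881 F2280
G01 X48.750 Y16.334 F2280
G01 X44.756 Y30.866 F2280
G01 X52.209 Y43.965 F2280
G01 X66.741 Y47.959 F2280
M5
G0 X140.825 Y17.415
M3 S220
G01 X137.244 Y26.062 F2280
G01 X128.597 Y29.643 F2280
G01 X119.950 Y26.062 F2280
G01 X116.369 Y17.415 F2280
G01 X119.950 Y8.768 F2280
G01 X128.597 Y5.187 F2280
G01 X137.244 Y8.768 F2280
G01 X140.825 Y17.415 F2280
M5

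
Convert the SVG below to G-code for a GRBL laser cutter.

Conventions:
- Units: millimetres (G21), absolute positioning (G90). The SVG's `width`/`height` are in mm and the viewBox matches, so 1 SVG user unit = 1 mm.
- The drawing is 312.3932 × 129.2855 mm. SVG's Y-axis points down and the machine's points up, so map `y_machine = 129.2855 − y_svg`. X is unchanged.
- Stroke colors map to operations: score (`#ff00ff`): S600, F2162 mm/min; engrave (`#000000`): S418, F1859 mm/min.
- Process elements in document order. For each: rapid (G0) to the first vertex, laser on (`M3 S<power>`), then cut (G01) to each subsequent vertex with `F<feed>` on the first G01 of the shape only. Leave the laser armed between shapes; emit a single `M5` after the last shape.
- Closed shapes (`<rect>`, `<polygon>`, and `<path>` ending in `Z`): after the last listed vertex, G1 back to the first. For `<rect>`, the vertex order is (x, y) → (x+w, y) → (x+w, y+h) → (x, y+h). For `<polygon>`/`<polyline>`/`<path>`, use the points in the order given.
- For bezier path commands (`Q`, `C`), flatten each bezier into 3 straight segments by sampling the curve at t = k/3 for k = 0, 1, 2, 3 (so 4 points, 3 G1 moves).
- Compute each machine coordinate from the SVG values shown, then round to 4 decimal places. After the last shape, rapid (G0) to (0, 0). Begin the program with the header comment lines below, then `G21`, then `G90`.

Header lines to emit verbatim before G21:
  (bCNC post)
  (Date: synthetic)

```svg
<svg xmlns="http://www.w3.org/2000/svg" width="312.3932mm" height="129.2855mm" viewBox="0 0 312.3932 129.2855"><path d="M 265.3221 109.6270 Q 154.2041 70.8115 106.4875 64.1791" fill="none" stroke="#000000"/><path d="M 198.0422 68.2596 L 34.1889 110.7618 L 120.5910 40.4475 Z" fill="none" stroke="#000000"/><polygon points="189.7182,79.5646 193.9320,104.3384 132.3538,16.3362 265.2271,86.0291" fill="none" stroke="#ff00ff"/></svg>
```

1 u = 1 mm; y_m = 129.2855 − y.

[1] `<path>` quadratic bezier, #000000→engrave S418 F1859: (265.3221,19.6585) → (198.2880,41.9596) → (145.3432,57.1089) → (106.4875,65.1064)

[2] `<path>` closed polygon, #000000→engrave S418 F1859: (198.0422,61.0259) → (34.1889,18.5237) → (120.5910,88.8380) → (198.0422,61.0259) (closed)

[3] `<polygon>` closed polygon, #ff00ff→score S600 F2162: (189.7182,49.7209) → (193.9320,24.9471) → (132.3538,112.9493) → (265.2271,43.2564) → (189.7182,49.7209) (closed)

(bCNC post)
(Date: synthetic)
G21
G90
G0 X265.3221 Y19.6585
M3 S418
G01 X198.2880 Y41.9596 F1859
G01 X145.3432 Y57.1089
G01 X106.4875 Y65.1064
G0 X198.0422 Y61.0259
M3 S418
G01 X34.1889 Y18.5237 F1859
G01 X120.5910 Y88.8380
G01 X198.0422 Y61.0259
G0 X189.7182 Y49.7209
M3 S600
G01 X193.9320 Y24.9471 F2162
G01 X132.3538 Y112.9493
G01 X265.2271 Y43.2564
G01 X189.7182 Y49.7209
M5
G0 X0.0000 Y0.0000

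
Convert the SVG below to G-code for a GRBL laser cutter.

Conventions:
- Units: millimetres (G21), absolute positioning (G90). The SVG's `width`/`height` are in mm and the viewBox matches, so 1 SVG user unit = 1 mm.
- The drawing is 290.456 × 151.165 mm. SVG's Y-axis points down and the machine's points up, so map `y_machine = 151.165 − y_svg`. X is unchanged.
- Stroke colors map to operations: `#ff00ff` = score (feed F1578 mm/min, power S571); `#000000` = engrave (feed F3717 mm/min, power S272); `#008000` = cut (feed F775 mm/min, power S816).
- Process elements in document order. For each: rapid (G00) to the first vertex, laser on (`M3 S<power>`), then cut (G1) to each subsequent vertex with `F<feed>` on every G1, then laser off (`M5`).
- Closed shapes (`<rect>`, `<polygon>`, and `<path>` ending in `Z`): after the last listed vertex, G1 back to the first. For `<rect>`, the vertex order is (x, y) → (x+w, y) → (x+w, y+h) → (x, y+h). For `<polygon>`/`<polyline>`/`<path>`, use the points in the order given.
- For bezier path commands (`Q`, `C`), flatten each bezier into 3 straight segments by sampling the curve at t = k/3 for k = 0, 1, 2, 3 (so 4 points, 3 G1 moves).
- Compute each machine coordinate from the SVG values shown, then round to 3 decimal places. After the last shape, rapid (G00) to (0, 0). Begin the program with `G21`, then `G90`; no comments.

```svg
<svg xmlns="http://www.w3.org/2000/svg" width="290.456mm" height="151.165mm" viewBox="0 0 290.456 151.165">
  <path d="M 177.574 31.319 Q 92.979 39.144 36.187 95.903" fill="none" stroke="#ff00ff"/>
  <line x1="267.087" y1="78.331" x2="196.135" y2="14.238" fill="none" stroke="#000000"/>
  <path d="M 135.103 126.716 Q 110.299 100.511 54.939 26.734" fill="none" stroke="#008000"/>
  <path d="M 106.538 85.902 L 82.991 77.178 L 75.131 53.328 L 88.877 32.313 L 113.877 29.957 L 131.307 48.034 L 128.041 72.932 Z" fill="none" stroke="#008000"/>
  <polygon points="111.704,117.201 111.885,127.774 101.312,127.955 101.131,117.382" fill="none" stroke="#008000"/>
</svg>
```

viewBox `0 0 290.456 151.165` with mm width/height → 1 unit = 1 mm. Flip: y_m = 151.165 − y_svg.

**Shape 1** — `<path>` quadratic bezier, stroke `#ff00ff` → score (S571, F1578). Control points (SVG): P0=(177.574,31.319), P1=(92.979,39.144), P2=(36.187,95.903); sampled at t=k/3. Machine vertices: (177.574,119.846) → (124.267,109.192) → (77.138,87.664) → (36.187,55.262). Open path.

**Shape 2** — `<line>` line segment, stroke `#000000` → engrave (S272, F3717). Machine vertices: (267.087,72.834) → (196.135,136.927). Open path.

**Shape 3** — `<path>` quadratic bezier, stroke `#008000` → cut (S816, F775). Control points (SVG): P0=(135.103,126.716), P1=(110.299,100.511), P2=(54.939,26.734); sampled at t=k/3. Machine vertices: (135.103,24.449) → (115.172,47.205) → (88.451,80.532) → (54.939,124.431). Open path.

**Shape 4** — `<path>` regular polygon, stroke `#008000` → cut (S816, F775). Machine vertices: (106.538,65.263) → (82.991,73.987) → (75.131,97.837) → (88.877,118.852) → (113.877,121.208) → (131.307,103.131) → (128.041,78.233) → (106.538,65.263). Closed: final G1 returns to the first vertex.

**Shape 5** — `<polygon>` regular polygon, stroke `#008000` → cut (S816, F775). Machine vertices: (111.704,33.964) → (111.885,23.391) → (101.312,23.210) → (101.131,33.783) → (111.704,33.964). Closed: final G1 returns to the first vertex.

G21
G90
G00 X177.574 Y119.846
M3 S571
G1 X124.267 Y109.192 F1578
G1 X77.138 Y87.664 F1578
G1 X36.187 Y55.262 F1578
M5
G00 X267.087 Y72.834
M3 S272
G1 X196.135 Y136.927 F3717
M5
G00 X135.103 Y24.449
M3 S816
G1 X115.172 Y47.205 F775
G1 X88.451 Y80.532 F775
G1 X54.939 Y124.431 F775
M5
G00 X106.538 Y65.263
M3 S816
G1 X82.991 Y73.987 F775
G1 X75.131 Y97.837 F775
G1 X88.877 Y118.852 F775
G1 X113.877 Y121.208 F775
G1 X131.307 Y103.131 F775
G1 X128.041 Y78.233 F775
G1 X106.538 Y65.263 F775
M5
G00 X111.704 Y33.964
M3 S816
G1 X111.885 Y23.391 F775
G1 X101.312 Y23.210 F775
G1 X101.131 Y33.783 F775
G1 X111.704 Y33.964 F775
M5
G00 X0.000 Y0.000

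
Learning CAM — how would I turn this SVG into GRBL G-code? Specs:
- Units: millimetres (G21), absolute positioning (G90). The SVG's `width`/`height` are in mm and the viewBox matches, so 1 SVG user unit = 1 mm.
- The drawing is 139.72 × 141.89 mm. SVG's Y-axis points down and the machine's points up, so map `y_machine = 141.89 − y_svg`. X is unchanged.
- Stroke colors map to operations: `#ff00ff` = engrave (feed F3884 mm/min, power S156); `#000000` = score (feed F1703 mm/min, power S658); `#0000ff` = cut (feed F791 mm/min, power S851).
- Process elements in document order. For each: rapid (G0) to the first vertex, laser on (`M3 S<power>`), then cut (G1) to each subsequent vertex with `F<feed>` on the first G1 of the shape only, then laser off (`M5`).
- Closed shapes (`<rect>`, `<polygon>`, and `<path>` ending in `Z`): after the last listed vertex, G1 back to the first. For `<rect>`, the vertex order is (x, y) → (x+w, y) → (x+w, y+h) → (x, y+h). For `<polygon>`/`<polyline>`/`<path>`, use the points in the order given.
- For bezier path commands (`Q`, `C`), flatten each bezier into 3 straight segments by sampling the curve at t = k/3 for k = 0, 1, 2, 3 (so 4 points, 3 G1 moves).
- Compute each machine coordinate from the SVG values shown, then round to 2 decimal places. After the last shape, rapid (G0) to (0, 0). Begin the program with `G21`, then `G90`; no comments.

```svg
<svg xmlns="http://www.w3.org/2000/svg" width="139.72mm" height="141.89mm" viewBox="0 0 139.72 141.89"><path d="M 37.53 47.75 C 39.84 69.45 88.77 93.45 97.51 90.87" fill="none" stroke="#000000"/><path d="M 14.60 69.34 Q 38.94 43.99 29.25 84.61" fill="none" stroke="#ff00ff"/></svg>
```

1 u = 1 mm; y_m = 141.89 − y.

[1] `<path>` cubic bezier, #000000→score S658 F1703: (37.53,94.14) → (52.16,72.74) → (78.59,56.23) → (97.51,51.02)

[2] `<path>` quadratic bezier, #ff00ff→engrave S156 F3884: (14.60,72.55) → (27.05,82.12) → (31.93,77.03) → (29.25,57.28)

G21
G90
G0 X37.53 Y94.14
M3 S658
G1 X52.16 Y72.74 F1703
G1 X78.59 Y56.23
G1 X97.51 Y51.02
M5
G0 X14.60 Y72.55
M3 S156
G1 X27.05 Y82.12 F3884
G1 X31.93 Y77.03
G1 X29.25 Y57.28
M5
G0 X0.00 Y0.00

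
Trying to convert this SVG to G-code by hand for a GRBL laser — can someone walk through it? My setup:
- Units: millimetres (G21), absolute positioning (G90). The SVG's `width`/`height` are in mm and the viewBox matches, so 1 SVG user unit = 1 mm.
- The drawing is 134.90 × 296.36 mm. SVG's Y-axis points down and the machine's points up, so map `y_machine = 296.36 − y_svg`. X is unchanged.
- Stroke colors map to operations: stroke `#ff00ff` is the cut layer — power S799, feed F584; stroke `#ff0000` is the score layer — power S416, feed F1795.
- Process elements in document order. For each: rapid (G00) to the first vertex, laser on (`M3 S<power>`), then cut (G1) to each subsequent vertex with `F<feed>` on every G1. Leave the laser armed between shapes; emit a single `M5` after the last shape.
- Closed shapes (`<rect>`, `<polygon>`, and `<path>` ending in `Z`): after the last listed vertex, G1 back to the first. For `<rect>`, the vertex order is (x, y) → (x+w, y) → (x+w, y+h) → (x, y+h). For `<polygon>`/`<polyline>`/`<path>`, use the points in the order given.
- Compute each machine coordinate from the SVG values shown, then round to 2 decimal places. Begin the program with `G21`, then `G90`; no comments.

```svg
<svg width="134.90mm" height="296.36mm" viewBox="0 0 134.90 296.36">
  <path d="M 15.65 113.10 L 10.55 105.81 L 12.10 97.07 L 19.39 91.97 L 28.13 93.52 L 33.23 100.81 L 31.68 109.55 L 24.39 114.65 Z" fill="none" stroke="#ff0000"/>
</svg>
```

G21
G90
G00 X15.65 Y183.26
M3 S416
G1 X10.55 Y190.55 F1795
G1 X12.10 Y199.29 F1795
G1 X19.39 Y204.39 F1795
G1 X28.13 Y202.84 F1795
G1 X33.23 Y195.55 F1795
G1 X31.68 Y186.81 F1795
G1 X24.39 Y181.71 F1795
G1 X15.65 Y183.26 F1795
M5

viewBox `0 0 134.90 296.36` with mm width/height → 1 unit = 1 mm. Flip: y_m = 296.36 − y_svg.

**Shape 1** — `<path>` regular polygon, stroke `#ff0000` → score (S416, F1795). Machine vertices: (15.65,183.26) → (10.55,190.55) → (12.10,199.29) → (19.39,204.39) → (28.13,202.84) → (33.23,195.55) → (31.68,186.81) → (24.39,181.71) → (15.65,183.26). Closed: final G1 returns to the first vertex.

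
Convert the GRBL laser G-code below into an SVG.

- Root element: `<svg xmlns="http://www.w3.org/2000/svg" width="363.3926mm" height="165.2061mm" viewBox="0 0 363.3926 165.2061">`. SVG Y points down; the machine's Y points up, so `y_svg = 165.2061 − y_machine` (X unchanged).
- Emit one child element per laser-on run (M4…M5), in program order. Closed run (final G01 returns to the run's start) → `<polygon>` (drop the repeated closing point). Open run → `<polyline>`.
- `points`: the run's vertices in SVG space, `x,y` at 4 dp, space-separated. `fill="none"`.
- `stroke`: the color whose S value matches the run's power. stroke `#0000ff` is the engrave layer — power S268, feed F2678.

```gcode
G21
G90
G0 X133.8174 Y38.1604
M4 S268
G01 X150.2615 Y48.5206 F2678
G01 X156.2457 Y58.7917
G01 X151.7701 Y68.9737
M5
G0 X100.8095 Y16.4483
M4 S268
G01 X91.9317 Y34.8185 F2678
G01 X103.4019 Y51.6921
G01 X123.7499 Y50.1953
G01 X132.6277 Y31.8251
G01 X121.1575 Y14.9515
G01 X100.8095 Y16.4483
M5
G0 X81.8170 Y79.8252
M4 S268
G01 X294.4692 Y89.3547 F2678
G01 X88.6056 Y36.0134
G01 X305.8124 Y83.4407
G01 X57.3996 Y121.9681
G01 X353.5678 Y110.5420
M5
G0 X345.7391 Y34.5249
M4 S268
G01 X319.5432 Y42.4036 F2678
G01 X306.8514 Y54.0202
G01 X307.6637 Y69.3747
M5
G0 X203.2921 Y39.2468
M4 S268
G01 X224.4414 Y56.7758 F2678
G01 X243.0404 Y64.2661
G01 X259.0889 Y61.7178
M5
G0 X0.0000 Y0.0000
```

Machine Y-up, SVG Y-down with viewBox height 165.2061, so y_svg = 165.2061 − y_machine; X carries over. Every run uses S268, so all elements get stroke `#0000ff` (engrave).

Run 1: The run is open, so emit a `<polyline>` with points (Y-flipped): 133.8174,127.0457 150.2615,116.6855 156.2457,106.4144 151.7701,96.2324.

Run 2: The run returns to its start, so emit a `<polygon>` with points (Y-flipped): 100.8095,148.7578 91.9317,130.3876 103.4019,113.5140 123.7499,115.0108 132.6277,133.3810 121.1575,150.2546.

Run 3: The run is open, so emit a `<polyline>` with points (Y-flipped): 81.8170,85.3809 294.4692,75.8514 88.6056,129.1927 305.8124,81.7654 57.3996,43.2380 353.5678,54.6641.

Run 4: The run is open, so emit a `<polyline>` with points (Y-flipped): 345.7391,130.6812 319.5432,122.8025 306.8514,111.1859 307.6637,95.8314.

Run 5: The run is open, so emit a `<polyline>` with points (Y-flipped): 203.2921,125.9593 224.4414,108.4303 243.0404,100.9400 259.0889,103.4883.

<svg xmlns="http://www.w3.org/2000/svg" width="363.3926mm" height="165.2061mm" viewBox="0 0 363.3926 165.2061">
  <polyline points="133.8174,127.0457 150.2615,116.6855 156.2457,106.4144 151.7701,96.2324" fill="none" stroke="#0000ff"/>
  <polygon points="100.8095,148.7578 91.9317,130.3876 103.4019,113.5140 123.7499,115.0108 132.6277,133.3810 121.1575,150.2546" fill="none" stroke="#0000ff"/>
  <polyline points="81.8170,85.3809 294.4692,75.8514 88.6056,129.1927 305.8124,81.7654 57.3996,43.2380 353.5678,54.6641" fill="none" stroke="#0000ff"/>
  <polyline points="345.7391,130.6812 319.5432,122.8025 306.8514,111.1859 307.6637,95.8314" fill="none" stroke="#0000ff"/>
  <polyline points="203.2921,125.9593 224.4414,108.4303 243.0404,100.9400 259.0889,103.4883" fill="none" stroke="#0000ff"/>
</svg>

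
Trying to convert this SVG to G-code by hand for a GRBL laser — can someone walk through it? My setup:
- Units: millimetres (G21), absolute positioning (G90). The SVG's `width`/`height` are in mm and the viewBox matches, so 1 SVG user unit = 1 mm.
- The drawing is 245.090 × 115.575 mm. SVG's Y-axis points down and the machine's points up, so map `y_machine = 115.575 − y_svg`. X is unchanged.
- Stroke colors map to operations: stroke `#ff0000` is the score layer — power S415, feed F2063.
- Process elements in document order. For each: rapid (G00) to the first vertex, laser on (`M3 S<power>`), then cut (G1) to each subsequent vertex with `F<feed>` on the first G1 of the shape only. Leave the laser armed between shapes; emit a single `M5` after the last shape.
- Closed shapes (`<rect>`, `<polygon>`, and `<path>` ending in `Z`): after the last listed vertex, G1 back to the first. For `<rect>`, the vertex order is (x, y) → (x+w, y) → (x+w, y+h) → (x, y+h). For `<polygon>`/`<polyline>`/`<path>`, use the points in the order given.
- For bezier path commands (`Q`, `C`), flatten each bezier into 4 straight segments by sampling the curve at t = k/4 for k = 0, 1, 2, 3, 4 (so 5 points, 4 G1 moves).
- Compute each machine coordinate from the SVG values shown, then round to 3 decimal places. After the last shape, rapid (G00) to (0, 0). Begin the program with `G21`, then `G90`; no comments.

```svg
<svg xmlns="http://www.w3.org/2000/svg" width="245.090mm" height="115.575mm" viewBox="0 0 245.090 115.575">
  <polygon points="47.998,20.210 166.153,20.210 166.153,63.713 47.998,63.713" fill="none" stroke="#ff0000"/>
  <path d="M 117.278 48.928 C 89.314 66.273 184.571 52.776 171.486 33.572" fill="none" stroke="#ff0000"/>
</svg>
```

G21
G90
G00 X47.998 Y95.365
M3 S415
G1 X166.153 Y95.365 F2063
G1 X166.153 Y51.862
G1 X47.998 Y51.862
G1 X47.998 Y95.365
G00 X117.278 Y66.647
M3 S415
G1 X115.791 Y59.028 F2063
G1 X138.802 Y60.619
G1 X164.604 Y69.063
G1 X171.486 Y82.003
M5
G00 X0.000 Y0.000

Since the viewBox matches the mm dimensions, user units are millimetres directly. The only transform is the Y-flip y_m = 115.575 − y_svg.

Shape 1 is a rectangle drawn with `<polygon>`. Its stroke #ff0000 means score at S415, F2063. After flipping Y the toolpath is (47.998,95.365) → (166.153,95.365) → (166.153,51.862) → (47.998,51.862) → (47.998,95.365), returning to the start.

Shape 2 is a cubic bezier drawn with `<path>`. Its stroke #ff0000 means score at S415, F2063. After flipping Y the toolpath is (117.278,66.647) → (115.791,59.028) → (138.802,60.619) → (164.604,69.063) → (171.486,82.003).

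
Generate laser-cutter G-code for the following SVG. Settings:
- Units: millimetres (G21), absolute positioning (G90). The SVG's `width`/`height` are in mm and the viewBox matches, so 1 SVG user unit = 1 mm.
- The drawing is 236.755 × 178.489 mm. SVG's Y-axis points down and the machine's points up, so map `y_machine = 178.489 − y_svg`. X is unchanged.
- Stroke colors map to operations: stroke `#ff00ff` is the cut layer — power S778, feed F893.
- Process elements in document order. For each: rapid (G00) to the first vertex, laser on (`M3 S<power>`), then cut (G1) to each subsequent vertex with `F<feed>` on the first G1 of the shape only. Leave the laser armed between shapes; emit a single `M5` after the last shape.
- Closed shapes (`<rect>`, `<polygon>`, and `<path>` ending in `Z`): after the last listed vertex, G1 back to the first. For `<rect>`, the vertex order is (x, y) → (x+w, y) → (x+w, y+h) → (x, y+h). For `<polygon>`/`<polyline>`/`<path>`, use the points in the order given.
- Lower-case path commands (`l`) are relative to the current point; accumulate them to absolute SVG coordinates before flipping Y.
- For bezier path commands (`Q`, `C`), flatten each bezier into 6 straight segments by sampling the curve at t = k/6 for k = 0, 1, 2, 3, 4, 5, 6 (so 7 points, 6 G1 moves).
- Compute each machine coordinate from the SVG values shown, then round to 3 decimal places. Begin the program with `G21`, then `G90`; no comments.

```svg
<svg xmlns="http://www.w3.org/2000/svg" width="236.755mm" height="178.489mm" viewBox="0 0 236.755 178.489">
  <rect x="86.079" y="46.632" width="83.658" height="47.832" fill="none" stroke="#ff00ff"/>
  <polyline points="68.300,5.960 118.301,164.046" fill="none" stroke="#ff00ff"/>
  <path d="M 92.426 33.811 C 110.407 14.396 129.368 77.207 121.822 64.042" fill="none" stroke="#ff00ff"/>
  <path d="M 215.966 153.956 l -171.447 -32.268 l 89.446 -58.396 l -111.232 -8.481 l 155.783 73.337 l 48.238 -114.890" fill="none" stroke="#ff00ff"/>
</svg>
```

Since the viewBox matches the mm dimensions, user units are millimetres directly. The only transform is the Y-flip y_m = 178.489 − y_svg.

Shape 1 is a rectangle drawn with `<rect>`. Its stroke #ff00ff means cut at S778, F893. After flipping Y the toolpath is (86.079,131.857) → (169.737,131.857) → (169.737,84.025) → (86.079,84.025) → (86.079,131.857), returning to the start.

Shape 2 is a line segment drawn with `<polyline>`. Its stroke #ff00ff means cut at S778, F893. After flipping Y the toolpath is (68.300,172.529) → (118.301,14.443).

Shape 3 is a cubic bezier drawn with `<path>`. Its stroke #ff00ff means cut at S778, F893. After flipping Y the toolpath is (92.426,144.678) → (101.371,148.266) → (109.716,142.544) → (116.697,131.906) → (121.550,120.748) → (123.513,113.463) → (121.822,114.447).

Shape 4 is a open polyline drawn with `<path>`. Its stroke #ff00ff means cut at S778, F893. After flipping Y the toolpath is (215.966,24.533) → (44.519,56.801) → (133.965,115.197) → (22.733,123.678) → (178.516,50.341) → (226.754,165.231).

G21
G90
G00 X86.079 Y131.857
M3 S778
G1 X169.737 Y131.857 F893
G1 X169.737 Y84.025
G1 X86.079 Y84.025
G1 X86.079 Y131.857
G00 X68.300 Y172.529
M3 S778
G1 X118.301 Y14.443 F893
G00 X92.426 Y144.678
M3 S778
G1 X101.371 Y148.266 F893
G1 X109.716 Y142.544
G1 X116.697 Y131.906
G1 X121.550 Y120.748
G1 X123.513 Y113.463
G1 X121.822 Y114.447
G00 X215.966 Y24.533
M3 S778
G1 X44.519 Y56.801 F893
G1 X133.965 Y115.197
G1 X22.733 Y123.678
G1 X178.516 Y50.341
G1 X226.754 Y165.231
M5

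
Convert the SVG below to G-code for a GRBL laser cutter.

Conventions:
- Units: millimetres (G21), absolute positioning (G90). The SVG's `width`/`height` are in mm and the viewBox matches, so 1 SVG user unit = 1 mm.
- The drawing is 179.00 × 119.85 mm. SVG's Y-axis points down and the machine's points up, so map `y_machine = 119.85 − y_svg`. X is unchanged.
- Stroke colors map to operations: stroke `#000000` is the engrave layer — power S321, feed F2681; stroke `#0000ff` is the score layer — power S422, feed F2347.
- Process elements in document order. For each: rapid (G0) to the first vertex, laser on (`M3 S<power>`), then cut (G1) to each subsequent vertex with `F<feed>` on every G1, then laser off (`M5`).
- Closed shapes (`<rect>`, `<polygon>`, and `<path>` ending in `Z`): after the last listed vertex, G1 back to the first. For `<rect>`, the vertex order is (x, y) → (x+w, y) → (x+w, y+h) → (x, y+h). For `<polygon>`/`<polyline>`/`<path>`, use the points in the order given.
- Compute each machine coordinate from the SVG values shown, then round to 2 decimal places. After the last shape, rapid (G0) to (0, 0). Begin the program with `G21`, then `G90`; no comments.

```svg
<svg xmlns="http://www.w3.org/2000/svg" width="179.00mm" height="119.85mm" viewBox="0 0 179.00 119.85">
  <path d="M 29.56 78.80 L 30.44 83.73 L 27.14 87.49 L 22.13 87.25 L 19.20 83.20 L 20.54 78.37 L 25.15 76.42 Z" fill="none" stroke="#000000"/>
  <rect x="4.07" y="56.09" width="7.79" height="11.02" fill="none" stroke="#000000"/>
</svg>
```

G21
G90
G0 X29.56 Y41.05
M3 S321
G1 X30.44 Y36.12 F2681
G1 X27.14 Y32.36 F2681
G1 X22.13 Y32.60 F2681
G1 X19.20 Y36.65 F2681
G1 X20.54 Y41.48 F2681
G1 X25.15 Y43.43 F2681
G1 X29.56 Y41.05 F2681
M5
G0 X4.07 Y63.76
M3 S321
G1 X11.86 Y63.76 F2681
G1 X11.86 Y52.74 F2681
G1 X4.07 Y52.74 F2681
G1 X4.07 Y63.76 F2681
M5
G0 X0.00 Y0.00

Since the viewBox matches the mm dimensions, user units are millimetres directly. The only transform is the Y-flip y_m = 119.85 − y_svg.

Shape 1 is a regular polygon drawn with `<path>`. Its stroke #000000 means engrave at S321, F2681. After flipping Y the toolpath is (29.56,41.05) → (30.44,36.12) → (27.14,32.36) → (22.13,32.60) → (19.20,36.65) → (20.54,41.48) → (25.15,43.43) → (29.56,41.05), returning to the start.

Shape 2 is a rectangle drawn with `<rect>`. Its stroke #000000 means engrave at S321, F2681. After flipping Y the toolpath is (4.07,63.76) → (11.86,63.76) → (11.86,52.74) → (4.07,52.74) → (4.07,63.76), returning to the start.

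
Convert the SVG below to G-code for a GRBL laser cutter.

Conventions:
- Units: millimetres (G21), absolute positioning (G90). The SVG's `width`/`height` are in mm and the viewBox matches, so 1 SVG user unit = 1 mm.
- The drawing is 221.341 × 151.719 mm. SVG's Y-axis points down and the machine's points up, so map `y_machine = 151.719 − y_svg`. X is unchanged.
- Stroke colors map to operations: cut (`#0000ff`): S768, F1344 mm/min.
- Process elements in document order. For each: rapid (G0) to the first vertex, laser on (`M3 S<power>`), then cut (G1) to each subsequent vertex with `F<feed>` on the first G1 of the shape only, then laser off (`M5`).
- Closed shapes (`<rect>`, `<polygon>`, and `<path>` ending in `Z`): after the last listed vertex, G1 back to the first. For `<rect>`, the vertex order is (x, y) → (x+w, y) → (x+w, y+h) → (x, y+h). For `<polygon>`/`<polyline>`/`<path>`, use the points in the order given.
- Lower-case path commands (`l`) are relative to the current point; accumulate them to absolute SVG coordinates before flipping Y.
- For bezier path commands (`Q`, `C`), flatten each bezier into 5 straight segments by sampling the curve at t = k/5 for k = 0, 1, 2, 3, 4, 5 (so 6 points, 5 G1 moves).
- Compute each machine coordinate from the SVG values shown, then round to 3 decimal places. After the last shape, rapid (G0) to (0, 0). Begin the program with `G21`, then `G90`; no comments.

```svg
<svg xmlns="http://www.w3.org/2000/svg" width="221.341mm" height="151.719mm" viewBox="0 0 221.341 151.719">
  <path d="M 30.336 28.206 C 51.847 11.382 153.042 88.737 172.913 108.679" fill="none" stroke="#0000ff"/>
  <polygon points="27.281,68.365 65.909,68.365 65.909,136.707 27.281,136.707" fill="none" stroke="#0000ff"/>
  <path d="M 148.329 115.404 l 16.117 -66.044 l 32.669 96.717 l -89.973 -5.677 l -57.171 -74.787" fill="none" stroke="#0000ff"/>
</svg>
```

G21
G90
G0 X30.336 Y123.513
M3 S768
G1 X51.517 Y123.519 F1344
G1 X84.093 Y108.198
G1 X120.337 Y84.827
G1 X152.520 Y60.682
G1 X172.913 Y43.040
M5
G0 X27.281 Y83.354
M3 S768
G1 X65.909 Y83.354 F1344
G1 X65.909 Y15.012
G1 X27.281 Y15.012
G1 X27.281 Y83.354
M5
G0 X148.329 Y36.315
M3 S768
G1 X164.446 Y102.359 F1344
G1 X197.115 Y5.642
G1 X107.142 Y11.319
G1 X49.971 Y86.106
M5
G0 X0.000 Y0.000

Since the viewBox matches the mm dimensions, user units are millimetres directly. The only transform is the Y-flip y_m = 151.719 − y_svg.

Shape 1 is a cubic bezier drawn with `<path>`. Its stroke #0000ff means cut at S768, F1344. After flipping Y the toolpath is (30.336,123.513) → (51.517,123.519) → (84.093,108.198) → (120.337,84.827) → (152.520,60.682) → (172.913,43.040).

Shape 2 is a rectangle drawn with `<polygon>`. Its stroke #0000ff means cut at S768, F1344. After flipping Y the toolpath is (27.281,83.354) → (65.909,83.354) → (65.909,15.012) → (27.281,15.012) → (27.281,83.354), returning to the start.

Shape 3 is a open polyline drawn with `<path>`. Its stroke #0000ff means cut at S768, F1344. After flipping Y the toolpath is (148.329,36.315) → (164.446,102.359) → (197.115,5.642) → (107.142,11.319) → (49.971,86.106).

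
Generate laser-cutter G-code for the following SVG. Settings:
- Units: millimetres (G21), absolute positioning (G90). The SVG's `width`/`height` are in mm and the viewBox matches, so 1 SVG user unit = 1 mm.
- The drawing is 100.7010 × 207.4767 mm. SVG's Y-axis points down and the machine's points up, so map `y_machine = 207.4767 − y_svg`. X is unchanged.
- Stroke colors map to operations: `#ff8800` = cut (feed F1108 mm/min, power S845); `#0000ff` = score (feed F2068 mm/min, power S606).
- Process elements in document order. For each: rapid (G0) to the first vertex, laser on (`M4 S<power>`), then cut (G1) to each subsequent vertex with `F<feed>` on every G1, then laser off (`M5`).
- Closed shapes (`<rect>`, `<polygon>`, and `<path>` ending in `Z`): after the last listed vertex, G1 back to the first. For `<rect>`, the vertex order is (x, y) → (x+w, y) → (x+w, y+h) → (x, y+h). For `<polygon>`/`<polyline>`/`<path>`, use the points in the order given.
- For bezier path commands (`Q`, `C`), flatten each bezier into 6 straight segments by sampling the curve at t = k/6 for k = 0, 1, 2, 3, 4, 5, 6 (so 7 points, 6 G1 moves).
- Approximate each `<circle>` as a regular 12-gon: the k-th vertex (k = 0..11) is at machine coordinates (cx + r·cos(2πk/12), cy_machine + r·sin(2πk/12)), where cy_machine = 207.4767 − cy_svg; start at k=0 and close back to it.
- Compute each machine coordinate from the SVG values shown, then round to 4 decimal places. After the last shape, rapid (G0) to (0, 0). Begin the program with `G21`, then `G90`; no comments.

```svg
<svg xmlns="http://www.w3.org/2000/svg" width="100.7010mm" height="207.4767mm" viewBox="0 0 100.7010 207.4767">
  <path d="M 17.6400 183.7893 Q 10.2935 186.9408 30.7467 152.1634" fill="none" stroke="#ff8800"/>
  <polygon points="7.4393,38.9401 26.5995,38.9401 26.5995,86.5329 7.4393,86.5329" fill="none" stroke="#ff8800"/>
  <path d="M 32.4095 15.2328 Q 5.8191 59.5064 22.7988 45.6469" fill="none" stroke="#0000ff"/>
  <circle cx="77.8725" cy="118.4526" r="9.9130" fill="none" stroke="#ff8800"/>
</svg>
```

1 u = 1 mm; y_m = 207.4767 − y.

[1] `<path>` quadratic bezier, #ff8800→cut S845 F1108: (17.6400,23.6874) → (15.9634,23.6905) → (15.8312,25.8007) → (17.2434,30.0181) → (20.2001,36.3427) → (24.7012,44.7744) → (30.7467,55.3133)

[2] `<polygon>` rectangle, #ff8800→cut S845 F1108: (7.4393,168.5366) → (26.5995,168.5366) → (26.5995,120.9438) → (7.4393,120.9438) → (7.4393,168.5366) (closed)

[3] `<path>` quadratic bezier, #0000ff→score S606 F2068: (32.4095,192.2439) → (24.7563,179.1008) → (19.5237,169.1874) → (16.7116,162.5036) → (16.3201,159.0494) → (18.3492,158.8248) → (22.7988,161.8298)

[4] `<circle>` circle, #ff8800→cut S845 F1108: (87.7855,89.0241) → (86.4574,93.9806) → (82.8290,97.6090) → (77.8725,98.9371) → (72.9160,97.6090) → (69.2876,93.9806) → (67.9595,89.0241) → (69.2876,84.0676) → (72.9160,80.4392) → (77.8725,79.1111) → (82.8290,80.4392) → (86.4574,84.0676) → (87.7855,89.0241) (closed)

G21
G90
G0 X17.6400 Y23.6874
M4 S845
G1 X15.9634 Y23.6905 F1108
G1 X15.8312 Y25.8007 F1108
G1 X17.2434 Y30.0181 F1108
G1 X20.2001 Y36.3427 F1108
G1 X24.7012 Y44.7744 F1108
G1 X30.7467 Y55.3133 F1108
M5
G0 X7.4393 Y168.5366
M4 S845
G1 X26.5995 Y168.5366 F1108
G1 X26.5995 Y120.9438 F1108
G1 X7.4393 Y120.9438 F1108
G1 X7.4393 Y168.5366 F1108
M5
G0 X32.4095 Y192.2439
M4 S606
G1 X24.7563 Y179.1008 F2068
G1 X19.5237 Y169.1874 F2068
G1 X16.7116 Y162.5036 F2068
G1 X16.3201 Y159.0494 F2068
G1 X18.3492 Y158.8248 F2068
G1 X22.7988 Y161.8298 F2068
M5
G0 X87.7855 Y89.0241
M4 S845
G1 X86.4574 Y93.9806 F1108
G1 X82.8290 Y97.6090 F1108
G1 X77.8725 Y98.9371 F1108
G1 X72.9160 Y97.6090 F1108
G1 X69.2876 Y93.9806 F1108
G1 X67.9595 Y89.0241 F1108
G1 X69.2876 Y84.0676 F1108
G1 X72.9160 Y80.4392 F1108
G1 X77.8725 Y79.1111 F1108
G1 X82.8290 Y80.4392 F1108
G1 X86.4574 Y84.0676 F1108
G1 X87.7855 Y89.0241 F1108
M5
G0 X0.0000 Y0.0000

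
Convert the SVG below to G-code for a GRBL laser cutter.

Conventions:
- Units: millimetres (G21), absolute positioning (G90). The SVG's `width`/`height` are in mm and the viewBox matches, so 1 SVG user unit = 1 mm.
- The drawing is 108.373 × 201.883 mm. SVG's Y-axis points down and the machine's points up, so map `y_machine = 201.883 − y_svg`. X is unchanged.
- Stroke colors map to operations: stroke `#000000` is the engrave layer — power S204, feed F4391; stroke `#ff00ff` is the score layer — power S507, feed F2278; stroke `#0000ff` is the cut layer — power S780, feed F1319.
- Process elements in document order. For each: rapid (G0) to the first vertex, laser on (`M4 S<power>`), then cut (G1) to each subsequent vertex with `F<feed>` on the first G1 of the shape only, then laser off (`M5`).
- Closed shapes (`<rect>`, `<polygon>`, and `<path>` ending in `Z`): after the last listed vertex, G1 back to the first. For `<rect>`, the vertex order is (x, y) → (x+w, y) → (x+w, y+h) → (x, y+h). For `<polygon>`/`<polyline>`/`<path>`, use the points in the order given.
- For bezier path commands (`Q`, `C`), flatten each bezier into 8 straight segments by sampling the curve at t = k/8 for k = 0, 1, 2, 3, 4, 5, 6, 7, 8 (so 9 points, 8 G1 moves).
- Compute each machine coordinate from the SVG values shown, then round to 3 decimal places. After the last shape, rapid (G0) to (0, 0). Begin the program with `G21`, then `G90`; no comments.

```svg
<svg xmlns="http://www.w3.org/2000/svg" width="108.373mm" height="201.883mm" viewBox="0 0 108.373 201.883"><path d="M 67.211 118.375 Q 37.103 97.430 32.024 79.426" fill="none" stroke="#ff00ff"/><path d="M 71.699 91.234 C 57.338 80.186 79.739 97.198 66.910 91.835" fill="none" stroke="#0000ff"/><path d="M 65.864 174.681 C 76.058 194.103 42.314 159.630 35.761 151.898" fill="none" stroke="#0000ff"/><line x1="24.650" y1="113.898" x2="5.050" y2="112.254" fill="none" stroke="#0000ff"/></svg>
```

Since the viewBox matches the mm dimensions, user units are millimetres directly. The only transform is the Y-flip y_m = 201.883 − y_svg.

Shape 1 is a quadratic bezier drawn with `<path>`. Its stroke #ff00ff means score at S507, F2278. After flipping Y the toolpath is (67.211,83.508) → (60.075,88.698) → (53.721,93.797) → (48.150,98.803) → (43.360,103.718) → (39.353,108.540) → (36.128,113.271) → (33.685,117.910) → (32.024,122.457).

Shape 2 is a cubic bezier drawn with `<path>`. Its stroke #0000ff means cut at S780, F1319. After flipping Y the toolpath is (71.699,110.649) → (67.896,113.575) → (66.696,114.462) → (67.255,113.900) → (68.730,112.480) → (70.276,110.794) → (71.051,109.433) → (70.210,108.987) → (66.910,110.048).

Shape 3 is a cubic bezier drawn with `<path>`. Its stroke #0000ff means cut at S780, F1319. After flipping Y the toolpath is (65.864,27.202) → (67.766,22.288) → (66.383,21.481) → (62.547,23.837) → (57.093,28.411) → (50.853,34.257) → (44.663,40.432) → (39.354,45.990) → (35.761,49.985).

Shape 4 is a line segment drawn with `<line>`. Its stroke #0000ff means cut at S780, F1319. After flipping Y the toolpath is (24.650,87.985) → (5.050,89.629).

G21
G90
G0 X67.211 Y83.508
M4 S507
G1 X60.075 Y88.698 F2278
G1 X53.721 Y93.797
G1 X48.150 Y98.803
G1 X43.360 Y103.718
G1 X39.353 Y108.540
G1 X36.128 Y113.271
G1 X33.685 Y117.910
G1 X32.024 Y122.457
M5
G0 X71.699 Y110.649
M4 S780
G1 X67.896 Y113.575 F1319
G1 X66.696 Y114.462
G1 X67.255 Y113.900
G1 X68.730 Y112.480
G1 X70.276 Y110.794
G1 X71.051 Y109.433
G1 X70.210 Y108.987
G1 X66.910 Y110.048
M5
G0 X65.864 Y27.202
M4 S780
G1 X67.766 Y22.288 F1319
G1 X66.383 Y21.481
G1 X62.547 Y23.837
G1 X57.093 Y28.411
G1 X50.853 Y34.257
G1 X44.663 Y40.432
G1 X39.354 Y45.990
G1 X35.761 Y49.985
M5
G0 X24.650 Y87.985
M4 S780
G1 X5.050 Y89.629 F1319
M5
G0 X0.000 Y0.000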